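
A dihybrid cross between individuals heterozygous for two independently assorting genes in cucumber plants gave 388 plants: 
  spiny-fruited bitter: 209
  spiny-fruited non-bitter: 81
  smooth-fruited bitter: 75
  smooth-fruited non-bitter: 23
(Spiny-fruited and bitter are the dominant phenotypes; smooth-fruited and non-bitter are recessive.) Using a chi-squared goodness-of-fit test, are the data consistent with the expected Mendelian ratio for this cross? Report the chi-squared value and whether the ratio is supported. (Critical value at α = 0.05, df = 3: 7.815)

A dihybrid F₂ with independent assortment and complete dominance at both loci gives a 9:3:3:1 phenotypic ratio.
Total ratio parts = 16. Expected numbers out of 388:
  spiny-fruited bitter: 388 × 9/16 = 218.25
  spiny-fruited non-bitter: 388 × 3/16 = 72.75
  smooth-fruited bitter: 388 × 3/16 = 72.75
  smooth-fruited non-bitter: 388 × 1/16 = 24.25
χ² = Σ (O − E)² / E
  spiny-fruited bitter: (209 − 218.25)² / 218.25 = 0.3920
  spiny-fruited non-bitter: (81 − 72.75)² / 72.75 = 0.9356
  smooth-fruited bitter: (75 − 72.75)² / 72.75 = 0.0696
  smooth-fruited non-bitter: (23 − 24.25)² / 24.25 = 0.0644
χ² = 0.3920 + 0.9356 + 0.0696 + 0.0644 = 1.4616 ≈ 1.462
Degrees of freedom = 4 − 1 = 3; critical value at α = 0.05 is 7.815.
Since 1.462 < 7.815, we fail to reject the null hypothesis — the data are consistent with the 9:3:3:1 ratio.

1.462; consistent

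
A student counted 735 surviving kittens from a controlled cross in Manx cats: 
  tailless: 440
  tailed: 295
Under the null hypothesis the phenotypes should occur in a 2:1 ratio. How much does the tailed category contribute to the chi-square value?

Expected counts for N = 735 under a 2:1 ratio (total parts = 3):
  tailless: 735 × 2/3 = 490
  tailed: 735 × 1/3 = 245
Contribution of tailed: (295 − 245)² / 245 = 10.2041

10.204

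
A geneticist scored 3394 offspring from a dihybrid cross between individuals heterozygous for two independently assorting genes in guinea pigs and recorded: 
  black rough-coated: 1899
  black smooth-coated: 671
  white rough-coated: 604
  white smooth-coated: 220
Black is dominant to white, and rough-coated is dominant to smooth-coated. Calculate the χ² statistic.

A dihybrid F₂ with independent assortment and complete dominance at both loci gives a 9:3:3:1 phenotypic ratio.
Total ratio parts = 16. Expected numbers out of 3394:
  black rough-coated: 3394 × 9/16 = 1909.125
  black smooth-coated: 3394 × 3/16 = 636.375
  white rough-coated: 3394 × 3/16 = 636.375
  white smooth-coated: 3394 × 1/16 = 212.125
χ² = Σ (O − E)² / E
  black rough-coated: (1899 − 1909.125)² / 1909.125 = 0.0537
  black smooth-coated: (671 − 636.375)² / 636.375 = 1.8839
  white rough-coated: (604 − 636.375)² / 636.375 = 1.6470
  white smooth-coated: (220 − 212.125)² / 212.125 = 0.2924
χ² = 0.0537 + 1.8839 + 1.6470 + 0.2924 = 3.877

3.877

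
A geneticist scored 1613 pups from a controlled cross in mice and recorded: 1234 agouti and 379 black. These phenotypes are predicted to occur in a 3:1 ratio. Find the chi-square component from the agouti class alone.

0.486

Total ratio parts = 4. Expected numbers out of 1613:
  agouti: 1613 × 3/4 = 1209.75
  black: 1613 × 1/4 = 403.25
Contribution of agouti: (1234 − 1209.75)² / 1209.75 = 0.4861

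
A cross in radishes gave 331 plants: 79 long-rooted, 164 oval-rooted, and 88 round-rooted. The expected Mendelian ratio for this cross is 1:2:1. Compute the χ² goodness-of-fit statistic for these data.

0.517

Total ratio parts = 4. Expected numbers out of 331:
  long-rooted: 331 × 1/4 = 82.75
  oval-rooted: 331 × 2/4 = 165.5
  round-rooted: 331 × 1/4 = 82.75
χ² = Σ (O − E)² / E
  long-rooted: (79 − 82.75)² / 82.75 = 0.1699
  oval-rooted: (164 − 165.5)² / 165.5 = 0.0136
  round-rooted: (88 − 82.75)² / 82.75 = 0.3331
χ² = 0.1699 + 0.0136 + 0.3331 = 0.5166 ≈ 0.517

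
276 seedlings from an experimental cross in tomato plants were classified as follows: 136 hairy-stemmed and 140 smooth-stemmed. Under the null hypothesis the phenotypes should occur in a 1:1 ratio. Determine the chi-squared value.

0.058

Expected counts for N = 276 under a 1:1 ratio (total parts = 2):
  hairy-stemmed: 276 × 1/2 = 138
  smooth-stemmed: 276 × 1/2 = 138
χ² = Σ (O − E)² / E
  hairy-stemmed: (136 − 138)² / 138 = 0.0290
  smooth-stemmed: (140 − 138)² / 138 = 0.0290
χ² = 0.0290 + 0.0290 = 0.058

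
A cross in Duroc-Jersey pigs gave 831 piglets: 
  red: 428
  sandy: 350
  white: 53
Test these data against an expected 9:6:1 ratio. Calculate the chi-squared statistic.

8.075

The 9:6:1 ratio has 16 parts, so with N = 831 the expected counts are:
  red: 831 × 9/16 = 467.4375
  sandy: 831 × 6/16 = 311.625
  white: 831 × 1/16 = 51.9375
χ² = Σ (O − E)² / E
  red: (428 − 467.4375)² / 467.4375 = 3.3273
  sandy: (350 − 311.625)² / 311.625 = 4.7257
  white: (53 − 51.9375)² / 51.9375 = 0.0217
χ² = 3.3273 + 4.7257 + 0.0217 = 8.0747 ≈ 8.075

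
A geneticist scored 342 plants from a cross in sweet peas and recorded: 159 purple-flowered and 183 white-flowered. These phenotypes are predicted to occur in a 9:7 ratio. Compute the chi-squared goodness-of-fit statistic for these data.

13.235

Under the 9:7 hypothesis (Σ ratio = 16, N = 342):
  purple-flowered: 342 × 9/16 = 192.375
  white-flowered: 342 × 7/16 = 149.625
χ² = Σ (O − E)² / E
  purple-flowered: (159 − 192.375)² / 192.375 = 5.7902
  white-flowered: (183 − 149.625)² / 149.625 = 7.4445
χ² = 5.7902 + 7.4445 = 13.2347 ≈ 13.235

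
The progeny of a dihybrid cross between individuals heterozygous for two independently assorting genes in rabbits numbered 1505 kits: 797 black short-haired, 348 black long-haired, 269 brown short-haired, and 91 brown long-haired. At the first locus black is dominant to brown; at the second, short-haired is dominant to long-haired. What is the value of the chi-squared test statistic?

18.967

A dihybrid F₂ with independent assortment and complete dominance at both loci gives a 9:3:3:1 phenotypic ratio.
The 9:3:3:1 ratio has 16 parts, so with N = 1505 the expected counts are:
  black short-haired: 1505 × 9/16 = 846.5625
  black long-haired: 1505 × 3/16 = 282.1875
  brown short-haired: 1505 × 3/16 = 282.1875
  brown long-haired: 1505 × 1/16 = 94.0625
χ² = Σ (O − E)² / E
  black short-haired: (797 − 846.5625)² / 846.5625 = 2.9017
  black long-haired: (348 − 282.1875)² / 282.1875 = 15.3490
  brown short-haired: (269 − 282.1875)² / 282.1875 = 0.6163
  brown long-haired: (91 − 94.0625)² / 94.0625 = 0.0997
χ² = 2.9017 + 15.3490 + 0.6163 + 0.0997 = 18.9667 ≈ 18.967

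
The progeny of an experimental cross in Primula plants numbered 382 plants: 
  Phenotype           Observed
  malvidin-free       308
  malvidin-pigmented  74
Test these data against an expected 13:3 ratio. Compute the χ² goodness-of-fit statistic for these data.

Total ratio parts = 16. Expected numbers out of 382:
  malvidin-free: 382 × 13/16 = 310.375
  malvidin-pigmented: 382 × 3/16 = 71.625
χ² = Σ (O − E)² / E
  malvidin-free: (308 − 310.375)² / 310.375 = 0.0182
  malvidin-pigmented: (74 − 71.625)² / 71.625 = 0.0788
χ² = 0.0182 + 0.0788 = 0.097

0.097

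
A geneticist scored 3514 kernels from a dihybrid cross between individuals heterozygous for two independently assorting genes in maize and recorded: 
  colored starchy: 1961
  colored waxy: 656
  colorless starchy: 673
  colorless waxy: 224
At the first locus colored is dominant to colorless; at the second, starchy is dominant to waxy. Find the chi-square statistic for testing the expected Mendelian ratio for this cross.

A dihybrid F₂ with independent assortment and complete dominance at both loci gives a 9:3:3:1 phenotypic ratio.
Total ratio parts = 16. Expected numbers out of 3514:
  colored starchy: 3514 × 9/16 = 1976.625
  colored waxy: 3514 × 3/16 = 658.875
  colorless starchy: 3514 × 3/16 = 658.875
  colorless waxy: 3514 × 1/16 = 219.625
χ² = Σ (O − E)² / E
  colored starchy: (1961 − 1976.625)² / 1976.625 = 0.1235
  colored waxy: (656 − 658.875)² / 658.875 = 0.0125
  colorless starchy: (673 − 658.875)² / 658.875 = 0.3028
  colorless waxy: (224 − 219.625)² / 219.625 = 0.0872
χ² = 0.1235 + 0.0125 + 0.3028 + 0.0872 = 0.526

0.526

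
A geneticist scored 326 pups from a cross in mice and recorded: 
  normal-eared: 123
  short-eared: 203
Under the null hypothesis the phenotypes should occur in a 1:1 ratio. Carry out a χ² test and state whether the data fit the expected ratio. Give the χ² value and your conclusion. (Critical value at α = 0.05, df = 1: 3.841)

Expected counts for N = 326 under a 1:1 ratio (total parts = 2):
  normal-eared: 326 × 1/2 = 163
  short-eared: 326 × 1/2 = 163
χ² = Σ (O − E)² / E
  normal-eared: (123 − 163)² / 163 = 9.8160
  short-eared: (203 − 163)² / 163 = 9.8160
χ² = 9.8160 + 9.8160 = 19.632
Degrees of freedom = 2 − 1 = 1; critical value at α = 0.05 is 3.841.
Since 19.632 > 3.841, we reject the null hypothesis — the data do not fit the 1:1 ratio.

19.632; not consistent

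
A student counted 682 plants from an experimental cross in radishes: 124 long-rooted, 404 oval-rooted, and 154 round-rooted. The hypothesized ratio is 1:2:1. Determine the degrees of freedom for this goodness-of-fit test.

2

A goodness-of-fit test with 3 phenotype classes has df = 3 − 1 = 2.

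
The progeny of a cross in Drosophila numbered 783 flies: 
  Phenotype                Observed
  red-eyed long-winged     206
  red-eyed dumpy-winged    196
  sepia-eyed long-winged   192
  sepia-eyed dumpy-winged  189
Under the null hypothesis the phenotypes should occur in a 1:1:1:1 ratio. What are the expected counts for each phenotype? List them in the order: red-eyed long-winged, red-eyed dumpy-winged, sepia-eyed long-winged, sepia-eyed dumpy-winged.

Total ratio parts = 4. Expected numbers out of 783:
  red-eyed long-winged: 783 × 1/4 = 195.75
  red-eyed dumpy-winged: 783 × 1/4 = 195.75
  sepia-eyed long-winged: 783 × 1/4 = 195.75
  sepia-eyed dumpy-winged: 783 × 1/4 = 195.75

195.75, 195.75, 195.75, 195.75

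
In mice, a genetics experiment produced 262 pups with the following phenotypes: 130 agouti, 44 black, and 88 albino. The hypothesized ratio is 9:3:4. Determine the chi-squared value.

10.312

The 9:3:4 ratio has 16 parts, so with N = 262 the expected counts are:
  agouti: 262 × 9/16 = 147.375
  black: 262 × 3/16 = 49.125
  albino: 262 × 4/16 = 65.5
χ² = Σ (O − E)² / E
  agouti: (130 − 147.375)² / 147.375 = 2.0485
  black: (44 − 49.125)² / 49.125 = 0.5347
  albino: (88 − 65.5)² / 65.5 = 7.7290
χ² = 2.0485 + 0.5347 + 7.7290 = 10.3122 ≈ 10.312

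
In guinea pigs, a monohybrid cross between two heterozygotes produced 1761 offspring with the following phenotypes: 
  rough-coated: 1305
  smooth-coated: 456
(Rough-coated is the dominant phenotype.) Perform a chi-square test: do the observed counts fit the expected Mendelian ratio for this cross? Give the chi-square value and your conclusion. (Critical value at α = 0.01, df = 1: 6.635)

0.751; consistent

For a monohybrid cross between heterozygotes with complete dominance, the expected phenotypic ratio is 3:1.
Under the 3:1 hypothesis (Σ ratio = 4, N = 1761):
  rough-coated: 1761 × 3/4 = 1320.75
  smooth-coated: 1761 × 1/4 = 440.25
χ² = Σ (O − E)² / E
  rough-coated: (1305 − 1320.75)² / 1320.75 = 0.1878
  smooth-coated: (456 − 440.25)² / 440.25 = 0.5635
χ² = 0.1878 + 0.5635 = 0.7513 ≈ 0.751
Degrees of freedom = 2 − 1 = 1; critical value at α = 0.01 is 6.635.
Since 0.751 < 6.635, we fail to reject the null hypothesis — the data are consistent with the 3:1 ratio.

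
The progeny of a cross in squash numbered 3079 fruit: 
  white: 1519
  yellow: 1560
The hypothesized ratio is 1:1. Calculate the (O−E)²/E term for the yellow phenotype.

Expected counts for N = 3079 under a 1:1 ratio (total parts = 2):
  white: 3079 × 1/2 = 1539.5
  yellow: 3079 × 1/2 = 1539.5
Contribution of yellow: (1560 − 1539.5)² / 1539.5 = 0.2730

0.273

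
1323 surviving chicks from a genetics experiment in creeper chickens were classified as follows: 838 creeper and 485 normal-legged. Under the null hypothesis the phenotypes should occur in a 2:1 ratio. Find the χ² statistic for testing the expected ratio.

Under the 2:1 hypothesis (Σ ratio = 3, N = 1323):
  creeper: 1323 × 2/3 = 882
  normal-legged: 1323 × 1/3 = 441
χ² = Σ (O − E)² / E
  creeper: (838 − 882)² / 882 = 2.1950
  normal-legged: (485 − 441)² / 441 = 4.3900
χ² = 2.1950 + 4.3900 = 6.585

6.585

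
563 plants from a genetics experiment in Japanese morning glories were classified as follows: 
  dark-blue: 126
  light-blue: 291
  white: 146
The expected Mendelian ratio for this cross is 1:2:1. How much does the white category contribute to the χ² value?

0.196

The 1:2:1 ratio has 4 parts, so with N = 563 the expected counts are:
  dark-blue: 563 × 1/4 = 140.75
  light-blue: 563 × 2/4 = 281.5
  white: 563 × 1/4 = 140.75
Contribution of white: (146 − 140.75)² / 140.75 = 0.1958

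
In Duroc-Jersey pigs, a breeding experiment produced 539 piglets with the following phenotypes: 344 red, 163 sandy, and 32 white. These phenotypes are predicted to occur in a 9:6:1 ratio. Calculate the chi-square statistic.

Under the 9:6:1 hypothesis (Σ ratio = 16, N = 539):
  red: 539 × 9/16 = 303.1875
  sandy: 539 × 6/16 = 202.125
  white: 539 × 1/16 = 33.6875
χ² = Σ (O − E)² / E
  red: (344 − 303.1875)² / 303.1875 = 5.4938
  sandy: (163 − 202.125)² / 202.125 = 7.5734
  white: (32 − 33.6875)² / 33.6875 = 0.0845
χ² = 5.4938 + 7.5734 + 0.0845 = 13.1517 ≈ 13.152

13.152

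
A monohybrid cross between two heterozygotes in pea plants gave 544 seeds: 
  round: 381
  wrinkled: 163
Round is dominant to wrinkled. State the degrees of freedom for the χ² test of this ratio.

1

For a monohybrid cross between heterozygotes with complete dominance, the expected phenotypic ratio is 3:1.
A goodness-of-fit test with 2 phenotype classes has df = 2 − 1 = 1.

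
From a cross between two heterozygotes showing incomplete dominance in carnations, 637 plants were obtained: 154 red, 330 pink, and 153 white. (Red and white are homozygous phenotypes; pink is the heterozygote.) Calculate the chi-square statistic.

0.834

With incomplete dominance, a heterozygote × heterozygote cross gives a 1:2:1 phenotypic ratio.
Expected counts for N = 637 under a 1:2:1 ratio (total parts = 4):
  red: 637 × 1/4 = 159.25
  pink: 637 × 2/4 = 318.5
  white: 637 × 1/4 = 159.25
χ² = Σ (O − E)² / E
  red: (154 − 159.25)² / 159.25 = 0.1731
  pink: (330 − 318.5)² / 318.5 = 0.4152
  white: (153 − 159.25)² / 159.25 = 0.2453
χ² = 0.1731 + 0.4152 + 0.2453 = 0.8336 ≈ 0.834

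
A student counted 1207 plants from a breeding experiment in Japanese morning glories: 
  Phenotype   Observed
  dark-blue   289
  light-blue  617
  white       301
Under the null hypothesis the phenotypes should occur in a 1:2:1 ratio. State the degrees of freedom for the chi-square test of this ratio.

A goodness-of-fit test with 3 phenotype classes has df = 3 − 1 = 2.

2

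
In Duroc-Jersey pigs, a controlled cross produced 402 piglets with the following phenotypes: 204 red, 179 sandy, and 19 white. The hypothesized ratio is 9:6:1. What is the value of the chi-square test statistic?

8.952

The 9:6:1 ratio has 16 parts, so with N = 402 the expected counts are:
  red: 402 × 9/16 = 226.125
  sandy: 402 × 6/16 = 150.75
  white: 402 × 1/16 = 25.125
χ² = Σ (O − E)² / E
  red: (204 − 226.125)² / 226.125 = 2.1648
  sandy: (179 − 150.75)² / 150.75 = 5.2939
  white: (19 − 25.125)² / 25.125 = 1.4932
χ² = 2.1648 + 5.2939 + 1.4932 = 8.9519 ≈ 8.952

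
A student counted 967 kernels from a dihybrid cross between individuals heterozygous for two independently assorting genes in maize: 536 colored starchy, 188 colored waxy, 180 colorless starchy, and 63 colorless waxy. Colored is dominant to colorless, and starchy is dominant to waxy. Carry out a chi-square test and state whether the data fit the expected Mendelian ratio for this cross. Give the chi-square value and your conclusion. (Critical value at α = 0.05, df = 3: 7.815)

A dihybrid F₂ with independent assortment and complete dominance at both loci gives a 9:3:3:1 phenotypic ratio.
Under the 9:3:3:1 hypothesis (Σ ratio = 16, N = 967):
  colored starchy: 967 × 9/16 = 543.9375
  colored waxy: 967 × 3/16 = 181.3125
  colorless starchy: 967 × 3/16 = 181.3125
  colorless waxy: 967 × 1/16 = 60.4375
χ² = Σ (O − E)² / E
  colored starchy: (536 − 543.9375)² / 543.9375 = 0.1158
  colored waxy: (188 − 181.3125)² / 181.3125 = 0.2467
  colorless starchy: (180 − 181.3125)² / 181.3125 = 0.0095
  colorless waxy: (63 − 60.4375)² / 60.4375 = 0.1086
χ² = 0.1158 + 0.2467 + 0.0095 + 0.1086 = 0.4806 ≈ 0.481
Degrees of freedom = 4 − 1 = 3; critical value at α = 0.05 is 7.815.
Since 0.481 < 7.815, we fail to reject the null hypothesis — the data are consistent with the 9:3:3:1 ratio.

0.481; consistent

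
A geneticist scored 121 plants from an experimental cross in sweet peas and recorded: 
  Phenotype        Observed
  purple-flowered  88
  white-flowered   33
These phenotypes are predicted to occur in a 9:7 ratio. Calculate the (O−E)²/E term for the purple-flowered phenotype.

Total ratio parts = 16. Expected numbers out of 121:
  purple-flowered: 121 × 9/16 = 68.0625
  white-flowered: 121 × 7/16 = 52.9375
Contribution of purple-flowered: (88 − 68.0625)² / 68.0625 = 5.8403

5.840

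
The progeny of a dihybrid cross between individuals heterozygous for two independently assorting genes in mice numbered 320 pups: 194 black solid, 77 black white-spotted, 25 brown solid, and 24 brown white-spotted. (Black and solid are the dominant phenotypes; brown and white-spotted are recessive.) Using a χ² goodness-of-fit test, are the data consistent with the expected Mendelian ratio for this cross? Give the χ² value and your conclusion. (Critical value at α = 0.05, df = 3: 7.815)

27.122; not consistent

A dihybrid F₂ with independent assortment and complete dominance at both loci gives a 9:3:3:1 phenotypic ratio.
Under the 9:3:3:1 hypothesis (Σ ratio = 16, N = 320):
  black solid: 320 × 9/16 = 180
  black white-spotted: 320 × 3/16 = 60
  brown solid: 320 × 3/16 = 60
  brown white-spotted: 320 × 1/16 = 20
χ² = Σ (O − E)² / E
  black solid: (194 − 180)² / 180 = 1.0889
  black white-spotted: (77 − 60)² / 60 = 4.8167
  brown solid: (25 − 60)² / 60 = 20.4167
  brown white-spotted: (24 − 20)² / 20 = 0.8000
χ² = 1.0889 + 4.8167 + 20.4167 + 0.8000 = 27.1223 ≈ 27.122
Degrees of freedom = 4 − 1 = 3; critical value at α = 0.05 is 7.815.
Since 27.122 > 7.815, we reject the null hypothesis — the data do not fit the 9:3:3:1 ratio.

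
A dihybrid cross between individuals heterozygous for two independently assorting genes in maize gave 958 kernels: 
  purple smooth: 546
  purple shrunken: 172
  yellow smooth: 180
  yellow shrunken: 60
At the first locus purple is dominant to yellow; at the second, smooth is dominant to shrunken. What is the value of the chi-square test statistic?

A dihybrid F₂ with independent assortment and complete dominance at both loci gives a 9:3:3:1 phenotypic ratio.
Total ratio parts = 16. Expected numbers out of 958:
  purple smooth: 958 × 9/16 = 538.875
  purple shrunken: 958 × 3/16 = 179.625
  yellow smooth: 958 × 3/16 = 179.625
  yellow shrunken: 958 × 1/16 = 59.875
χ² = Σ (O − E)² / E
  purple smooth: (546 − 538.875)² / 538.875 = 0.0942
  purple shrunken: (172 − 179.625)² / 179.625 = 0.3237
  yellow smooth: (180 − 179.625)² / 179.625 = 0.0008
  yellow shrunken: (60 − 59.875)² / 59.875 = 0.0003
χ² = 0.0942 + 0.3237 + 0.0008 + 0.0003 = 0.419

0.419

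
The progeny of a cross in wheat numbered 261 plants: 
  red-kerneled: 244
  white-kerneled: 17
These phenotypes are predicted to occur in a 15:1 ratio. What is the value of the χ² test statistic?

Under the 15:1 hypothesis (Σ ratio = 16, N = 261):
  red-kerneled: 261 × 15/16 = 244.6875
  white-kerneled: 261 × 1/16 = 16.3125
χ² = Σ (O − E)² / E
  red-kerneled: (244 − 244.6875)² / 244.6875 = 0.0019
  white-kerneled: (17 − 16.3125)² / 16.3125 = 0.0290
χ² = 0.0019 + 0.0290 = 0.0309 ≈ 0.031

0.031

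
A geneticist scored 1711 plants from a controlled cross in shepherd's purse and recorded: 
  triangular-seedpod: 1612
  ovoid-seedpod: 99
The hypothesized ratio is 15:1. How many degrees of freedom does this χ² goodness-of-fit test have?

1

A goodness-of-fit test with 2 phenotype classes has df = 2 − 1 = 1.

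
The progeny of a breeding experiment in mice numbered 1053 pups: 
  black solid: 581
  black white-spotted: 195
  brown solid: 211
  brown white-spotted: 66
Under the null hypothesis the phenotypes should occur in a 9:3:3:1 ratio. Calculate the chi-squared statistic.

Expected counts for N = 1053 under a 9:3:3:1 ratio (total parts = 16):
  black solid: 1053 × 9/16 = 592.3125
  black white-spotted: 1053 × 3/16 = 197.4375
  brown solid: 1053 × 3/16 = 197.4375
  brown white-spotted: 1053 × 1/16 = 65.8125
χ² = Σ (O − E)² / E
  black solid: (581 − 592.3125)² / 592.3125 = 0.2161
  black white-spotted: (195 − 197.4375)² / 197.4375 = 0.0301
  brown solid: (211 − 197.4375)² / 197.4375 = 0.9316
  brown white-spotted: (66 − 65.8125)² / 65.8125 = 0.0005
χ² = 0.2161 + 0.0301 + 0.9316 + 0.0005 = 1.1783 ≈ 1.178

1.178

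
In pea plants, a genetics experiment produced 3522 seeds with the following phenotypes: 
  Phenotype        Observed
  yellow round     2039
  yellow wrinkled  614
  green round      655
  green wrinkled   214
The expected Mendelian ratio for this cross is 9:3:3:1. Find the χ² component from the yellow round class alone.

1.691

The 9:3:3:1 ratio has 16 parts, so with N = 3522 the expected counts are:
  yellow round: 3522 × 9/16 = 1981.125
  yellow wrinkled: 3522 × 3/16 = 660.375
  green round: 3522 × 3/16 = 660.375
  green wrinkled: 3522 × 1/16 = 220.125
Contribution of yellow round: (2039 − 1981.125)² / 1981.125 = 1.6907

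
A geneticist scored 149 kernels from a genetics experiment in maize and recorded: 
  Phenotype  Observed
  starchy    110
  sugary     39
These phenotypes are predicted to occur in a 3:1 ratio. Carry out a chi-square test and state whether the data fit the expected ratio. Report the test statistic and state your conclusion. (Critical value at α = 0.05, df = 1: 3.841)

0.110; consistent

Total ratio parts = 4. Expected numbers out of 149:
  starchy: 149 × 3/4 = 111.75
  sugary: 149 × 1/4 = 37.25
χ² = Σ (O − E)² / E
  starchy: (110 − 111.75)² / 111.75 = 0.0274
  sugary: (39 − 37.25)² / 37.25 = 0.0822
χ² = 0.0274 + 0.0822 = 0.1096 ≈ 0.110
Degrees of freedom = 2 − 1 = 1; critical value at α = 0.05 is 3.841.
Since 0.110 < 3.841, we fail to reject the null hypothesis — the data are consistent with the 3:1 ratio.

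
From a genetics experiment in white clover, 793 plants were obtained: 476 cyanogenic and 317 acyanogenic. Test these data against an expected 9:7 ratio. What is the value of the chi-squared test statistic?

4.593

Total ratio parts = 16. Expected numbers out of 793:
  cyanogenic: 793 × 9/16 = 446.0625
  acyanogenic: 793 × 7/16 = 346.9375
χ² = Σ (O − E)² / E
  cyanogenic: (476 − 446.0625)² / 446.0625 = 2.0093
  acyanogenic: (317 − 346.9375)² / 346.9375 = 2.5833
χ² = 2.0093 + 2.5833 = 4.5926 ≈ 4.593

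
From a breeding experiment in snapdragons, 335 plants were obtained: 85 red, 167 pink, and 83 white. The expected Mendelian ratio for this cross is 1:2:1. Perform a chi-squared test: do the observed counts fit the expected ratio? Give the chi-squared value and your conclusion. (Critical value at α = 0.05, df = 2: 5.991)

Total ratio parts = 4. Expected numbers out of 335:
  red: 335 × 1/4 = 83.75
  pink: 335 × 2/4 = 167.5
  white: 335 × 1/4 = 83.75
χ² = Σ (O − E)² / E
  red: (85 − 83.75)² / 83.75 = 0.0187
  pink: (167 − 167.5)² / 167.5 = 0.0015
  white: (83 − 83.75)² / 83.75 = 0.0067
χ² = 0.0187 + 0.0015 + 0.0067 = 0.0269 ≈ 0.027
Degrees of freedom = 3 − 1 = 2; critical value at α = 0.05 is 5.991.
Since 0.027 < 5.991, we fail to reject the null hypothesis — the data are consistent with the 1:2:1 ratio.

0.027; consistent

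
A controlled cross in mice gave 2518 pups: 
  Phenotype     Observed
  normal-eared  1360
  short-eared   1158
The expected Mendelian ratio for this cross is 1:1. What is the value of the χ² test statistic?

16.205

Expected counts for N = 2518 under a 1:1 ratio (total parts = 2):
  normal-eared: 2518 × 1/2 = 1259
  short-eared: 2518 × 1/2 = 1259
χ² = Σ (O − E)² / E
  normal-eared: (1360 − 1259)² / 1259 = 8.1025
  short-eared: (1158 − 1259)² / 1259 = 8.1025
χ² = 8.1025 + 8.1025 = 16.205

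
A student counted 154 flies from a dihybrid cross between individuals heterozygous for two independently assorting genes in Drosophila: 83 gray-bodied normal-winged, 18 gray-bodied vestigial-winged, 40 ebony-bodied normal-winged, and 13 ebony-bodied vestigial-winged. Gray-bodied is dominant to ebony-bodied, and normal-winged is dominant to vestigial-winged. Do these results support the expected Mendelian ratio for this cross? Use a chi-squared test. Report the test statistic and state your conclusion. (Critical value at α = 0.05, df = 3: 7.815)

9.717; not consistent

A dihybrid F₂ with independent assortment and complete dominance at both loci gives a 9:3:3:1 phenotypic ratio.
Total ratio parts = 16. Expected numbers out of 154:
  gray-bodied normal-winged: 154 × 9/16 = 86.625
  gray-bodied vestigial-winged: 154 × 3/16 = 28.875
  ebony-bodied normal-winged: 154 × 3/16 = 28.875
  ebony-bodied vestigial-winged: 154 × 1/16 = 9.625
χ² = Σ (O − E)² / E
  gray-bodied normal-winged: (83 − 86.625)² / 86.625 = 0.1517
  gray-bodied vestigial-winged: (18 − 28.875)² / 28.875 = 4.0958
  ebony-bodied normal-winged: (40 − 28.875)² / 28.875 = 4.2863
  ebony-bodied vestigial-winged: (13 − 9.625)² / 9.625 = 1.1834
χ² = 0.1517 + 4.0958 + 4.2863 + 1.1834 = 9.7172 ≈ 9.717
Degrees of freedom = 4 − 1 = 3; critical value at α = 0.05 is 7.815.
Since 9.717 > 7.815, we reject the null hypothesis — the data do not fit the 9:3:3:1 ratio.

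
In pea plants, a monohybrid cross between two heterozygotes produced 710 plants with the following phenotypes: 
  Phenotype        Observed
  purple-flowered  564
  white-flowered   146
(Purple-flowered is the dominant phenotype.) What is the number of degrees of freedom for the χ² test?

1

For a monohybrid cross between heterozygotes with complete dominance, the expected phenotypic ratio is 3:1.
A goodness-of-fit test with 2 phenotype classes has df = 2 − 1 = 1.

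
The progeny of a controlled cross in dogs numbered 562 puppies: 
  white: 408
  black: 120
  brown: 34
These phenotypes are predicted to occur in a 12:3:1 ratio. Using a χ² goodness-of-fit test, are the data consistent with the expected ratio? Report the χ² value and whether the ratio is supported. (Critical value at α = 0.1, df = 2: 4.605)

2.498; consistent

Total ratio parts = 16. Expected numbers out of 562:
  white: 562 × 12/16 = 421.5
  black: 562 × 3/16 = 105.375
  brown: 562 × 1/16 = 35.125
χ² = Σ (O − E)² / E
  white: (408 − 421.5)² / 421.5 = 0.4324
  black: (120 − 105.375)² / 105.375 = 2.0298
  brown: (34 − 35.125)² / 35.125 = 0.0360
χ² = 0.4324 + 2.0298 + 0.0360 = 2.4982 ≈ 2.498
Degrees of freedom = 3 − 1 = 2; critical value at α = 0.1 is 4.605.
Since 2.498 < 4.605, we fail to reject the null hypothesis — the data are consistent with the 12:3:1 ratio.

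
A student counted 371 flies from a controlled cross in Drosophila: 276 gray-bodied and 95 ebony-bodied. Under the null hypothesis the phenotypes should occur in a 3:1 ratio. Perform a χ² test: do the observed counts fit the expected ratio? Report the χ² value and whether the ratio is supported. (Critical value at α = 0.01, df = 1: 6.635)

0.073; consistent

Expected counts for N = 371 under a 3:1 ratio (total parts = 4):
  gray-bodied: 371 × 3/4 = 278.25
  ebony-bodied: 371 × 1/4 = 92.75
χ² = Σ (O − E)² / E
  gray-bodied: (276 − 278.25)² / 278.25 = 0.0182
  ebony-bodied: (95 − 92.75)² / 92.75 = 0.0546
χ² = 0.0182 + 0.0546 = 0.0728 ≈ 0.073
Degrees of freedom = 2 − 1 = 1; critical value at α = 0.01 is 6.635.
Since 0.073 < 6.635, we fail to reject the null hypothesis — the data are consistent with the 3:1 ratio.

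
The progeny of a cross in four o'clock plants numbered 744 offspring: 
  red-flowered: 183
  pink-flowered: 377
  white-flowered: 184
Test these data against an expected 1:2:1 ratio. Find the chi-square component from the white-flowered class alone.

0.022

Under the 1:2:1 hypothesis (Σ ratio = 4, N = 744):
  red-flowered: 744 × 1/4 = 186
  pink-flowered: 744 × 2/4 = 372
  white-flowered: 744 × 1/4 = 186
Contribution of white-flowered: (184 − 186)² / 186 = 0.0215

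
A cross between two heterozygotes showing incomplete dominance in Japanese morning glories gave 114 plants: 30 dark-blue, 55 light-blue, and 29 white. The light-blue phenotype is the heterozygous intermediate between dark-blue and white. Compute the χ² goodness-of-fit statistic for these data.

With incomplete dominance, a heterozygote × heterozygote cross gives a 1:2:1 phenotypic ratio.
The 1:2:1 ratio has 4 parts, so with N = 114 the expected counts are:
  dark-blue: 114 × 1/4 = 28.5
  light-blue: 114 × 2/4 = 57
  white: 114 × 1/4 = 28.5
χ² = Σ (O − E)² / E
  dark-blue: (30 − 28.5)² / 28.5 = 0.0789
  light-blue: (55 − 57)² / 57 = 0.0702
  white: (29 − 28.5)² / 28.5 = 0.0088
χ² = 0.0789 + 0.0702 + 0.0088 = 0.1579 ≈ 0.158

0.158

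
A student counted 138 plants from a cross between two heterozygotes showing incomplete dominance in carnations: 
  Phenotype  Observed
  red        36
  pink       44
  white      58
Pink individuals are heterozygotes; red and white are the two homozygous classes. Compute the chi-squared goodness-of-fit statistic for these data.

25.130

With incomplete dominance, a heterozygote × heterozygote cross gives a 1:2:1 phenotypic ratio.
Total ratio parts = 4. Expected numbers out of 138:
  red: 138 × 1/4 = 34.5
  pink: 138 × 2/4 = 69
  white: 138 × 1/4 = 34.5
χ² = Σ (O − E)² / E
  red: (36 − 34.5)² / 34.5 = 0.0652
  pink: (44 − 69)² / 69 = 9.0580
  white: (58 − 34.5)² / 34.5 = 16.0072
χ² = 0.0652 + 9.0580 + 16.0072 = 25.1304 ≈ 25.130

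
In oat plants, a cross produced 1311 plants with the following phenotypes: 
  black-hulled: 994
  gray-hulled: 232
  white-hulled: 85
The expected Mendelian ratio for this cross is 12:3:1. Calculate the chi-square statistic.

Expected counts for N = 1311 under a 12:3:1 ratio (total parts = 16):
  black-hulled: 1311 × 12/16 = 983.25
  gray-hulled: 1311 × 3/16 = 245.8125
  white-hulled: 1311 × 1/16 = 81.9375
χ² = Σ (O − E)² / E
  black-hulled: (994 − 983.25)² / 983.25 = 0.1175
  gray-hulled: (232 − 245.8125)² / 245.8125 = 0.7761
  white-hulled: (85 − 81.9375)² / 81.9375 = 0.1145
χ² = 0.1175 + 0.7761 + 0.1145 = 1.0081 ≈ 1.008

1.008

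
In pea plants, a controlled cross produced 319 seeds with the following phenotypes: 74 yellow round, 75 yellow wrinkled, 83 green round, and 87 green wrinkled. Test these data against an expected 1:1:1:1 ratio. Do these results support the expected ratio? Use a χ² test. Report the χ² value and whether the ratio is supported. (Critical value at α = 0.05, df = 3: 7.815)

The 1:1:1:1 ratio has 4 parts, so with N = 319 the expected counts are:
  yellow round: 319 × 1/4 = 79.75
  yellow wrinkled: 319 × 1/4 = 79.75
  green round: 319 × 1/4 = 79.75
  green wrinkled: 319 × 1/4 = 79.75
χ² = Σ (O − E)² / E
  yellow round: (74 − 79.75)² / 79.75 = 0.4146
  yellow wrinkled: (75 − 79.75)² / 79.75 = 0.2829
  green round: (83 − 79.75)² / 79.75 = 0.1324
  green wrinkled: (87 − 79.75)² / 79.75 = 0.6591
χ² = 0.4146 + 0.2829 + 0.1324 + 0.6591 = 1.489
Degrees of freedom = 4 − 1 = 3; critical value at α = 0.05 is 7.815.
Since 1.489 < 7.815, we fail to reject the null hypothesis — the data are consistent with the 1:1:1:1 ratio.

1.489; consistent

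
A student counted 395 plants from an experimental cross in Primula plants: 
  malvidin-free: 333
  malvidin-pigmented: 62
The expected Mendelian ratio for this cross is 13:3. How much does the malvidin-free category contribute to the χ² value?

0.453

Total ratio parts = 16. Expected numbers out of 395:
  malvidin-free: 395 × 13/16 = 320.9375
  malvidin-pigmented: 395 × 3/16 = 74.0625
Contribution of malvidin-free: (333 − 320.9375)² / 320.9375 = 0.4534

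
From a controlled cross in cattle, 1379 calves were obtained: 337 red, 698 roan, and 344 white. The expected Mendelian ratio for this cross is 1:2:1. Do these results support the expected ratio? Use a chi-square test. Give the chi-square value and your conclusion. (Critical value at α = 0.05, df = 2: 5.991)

Total ratio parts = 4. Expected numbers out of 1379:
  red: 1379 × 1/4 = 344.75
  roan: 1379 × 2/4 = 689.5
  white: 1379 × 1/4 = 344.75
χ² = Σ (O − E)² / E
  red: (337 − 344.75)² / 344.75 = 0.1742
  roan: (698 − 689.5)² / 689.5 = 0.1048
  white: (344 − 344.75)² / 344.75 = 0.0016
χ² = 0.1742 + 0.1048 + 0.0016 = 0.2806 ≈ 0.281
Degrees of freedom = 3 − 1 = 2; critical value at α = 0.05 is 5.991.
Since 0.281 < 5.991, we fail to reject the null hypothesis — the data are consistent with the 1:2:1 ratio.

0.281; consistent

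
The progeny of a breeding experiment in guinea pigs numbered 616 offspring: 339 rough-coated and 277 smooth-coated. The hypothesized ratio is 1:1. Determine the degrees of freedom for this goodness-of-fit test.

1

A goodness-of-fit test with 2 phenotype classes has df = 2 − 1 = 1.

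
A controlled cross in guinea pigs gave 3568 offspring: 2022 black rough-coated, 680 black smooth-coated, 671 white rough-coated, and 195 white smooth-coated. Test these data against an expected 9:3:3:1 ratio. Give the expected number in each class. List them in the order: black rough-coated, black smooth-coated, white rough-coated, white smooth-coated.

2007, 669, 669, 223

Under the 9:3:3:1 hypothesis (Σ ratio = 16, N = 3568):
  black rough-coated: 3568 × 9/16 = 2007
  black smooth-coated: 3568 × 3/16 = 669
  white rough-coated: 3568 × 3/16 = 669
  white smooth-coated: 3568 × 1/16 = 223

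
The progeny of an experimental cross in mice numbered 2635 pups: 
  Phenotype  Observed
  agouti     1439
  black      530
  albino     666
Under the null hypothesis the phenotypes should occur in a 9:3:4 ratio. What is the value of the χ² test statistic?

3.952

Expected counts for N = 2635 under a 9:3:4 ratio (total parts = 16):
  agouti: 2635 × 9/16 = 1482.1875
  black: 2635 × 3/16 = 494.0625
  albino: 2635 × 4/16 = 658.75
χ² = Σ (O − E)² / E
  agouti: (1439 − 1482.1875)² / 1482.1875 = 1.2584
  black: (530 − 494.0625)² / 494.0625 = 2.6140
  albino: (666 − 658.75)² / 658.75 = 0.0798
χ² = 1.2584 + 2.6140 + 0.0798 = 3.9522 ≈ 3.952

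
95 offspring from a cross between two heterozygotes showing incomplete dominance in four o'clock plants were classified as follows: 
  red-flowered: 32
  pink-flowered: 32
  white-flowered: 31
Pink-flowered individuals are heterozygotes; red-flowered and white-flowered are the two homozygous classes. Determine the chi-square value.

With incomplete dominance, a heterozygote × heterozygote cross gives a 1:2:1 phenotypic ratio.
Expected counts for N = 95 under a 1:2:1 ratio (total parts = 4):
  red-flowered: 95 × 1/4 = 23.75
  pink-flowered: 95 × 2/4 = 47.5
  white-flowered: 95 × 1/4 = 23.75
χ² = Σ (O − E)² / E
  red-flowered: (32 − 23.75)² / 23.75 = 2.8658
  pink-flowered: (32 − 47.5)² / 47.5 = 5.0579
  white-flowered: (31 − 23.75)² / 23.75 = 2.2132
χ² = 2.8658 + 5.0579 + 2.2132 = 10.1369 ≈ 10.137

10.137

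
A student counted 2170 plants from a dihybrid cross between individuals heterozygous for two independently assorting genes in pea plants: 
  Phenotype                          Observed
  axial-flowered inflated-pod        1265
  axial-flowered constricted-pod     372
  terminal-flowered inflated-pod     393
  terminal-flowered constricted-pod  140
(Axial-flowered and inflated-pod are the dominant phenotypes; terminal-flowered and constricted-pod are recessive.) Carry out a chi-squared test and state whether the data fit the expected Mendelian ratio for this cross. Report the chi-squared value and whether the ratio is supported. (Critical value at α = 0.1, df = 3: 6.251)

5.217; consistent

A dihybrid F₂ with independent assortment and complete dominance at both loci gives a 9:3:3:1 phenotypic ratio.
Total ratio parts = 16. Expected numbers out of 2170:
  axial-flowered inflated-pod: 2170 × 9/16 = 1220.625
  axial-flowered constricted-pod: 2170 × 3/16 = 406.875
  terminal-flowered inflated-pod: 2170 × 3/16 = 406.875
  terminal-flowered constricted-pod: 2170 × 1/16 = 135.625
χ² = Σ (O − E)² / E
  axial-flowered inflated-pod: (1265 − 1220.625)² / 1220.625 = 1.6132
  axial-flowered constricted-pod: (372 − 406.875)² / 406.875 = 2.9893
  terminal-flowered inflated-pod: (393 − 406.875)² / 406.875 = 0.4732
  terminal-flowered constricted-pod: (140 − 135.625)² / 135.625 = 0.1411
χ² = 1.6132 + 2.9893 + 0.4732 + 0.1411 = 5.2168 ≈ 5.217
Degrees of freedom = 4 − 1 = 3; critical value at α = 0.1 is 6.251.
Since 5.217 < 6.251, we fail to reject the null hypothesis — the data are consistent with the 9:3:3:1 ratio.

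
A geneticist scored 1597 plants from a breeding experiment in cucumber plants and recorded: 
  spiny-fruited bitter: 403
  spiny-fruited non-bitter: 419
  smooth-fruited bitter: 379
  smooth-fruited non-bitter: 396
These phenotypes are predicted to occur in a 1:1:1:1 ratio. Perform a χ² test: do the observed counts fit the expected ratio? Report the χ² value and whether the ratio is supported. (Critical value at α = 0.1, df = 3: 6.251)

Total ratio parts = 4. Expected numbers out of 1597:
  spiny-fruited bitter: 1597 × 1/4 = 399.25
  spiny-fruited non-bitter: 1597 × 1/4 = 399.25
  smooth-fruited bitter: 1597 × 1/4 = 399.25
  smooth-fruited non-bitter: 1597 × 1/4 = 399.25
χ² = Σ (O − E)² / E
  spiny-fruited bitter: (403 − 399.25)² / 399.25 = 0.0352
  spiny-fruited non-bitter: (419 − 399.25)² / 399.25 = 0.9770
  smooth-fruited bitter: (379 − 399.25)² / 399.25 = 1.0271
  smooth-fruited non-bitter: (396 − 399.25)² / 399.25 = 0.0265
χ² = 0.0352 + 0.9770 + 1.0271 + 0.0265 = 2.0658 ≈ 2.066
Degrees of freedom = 4 − 1 = 3; critical value at α = 0.1 is 6.251.
Since 2.066 < 6.251, we fail to reject the null hypothesis — the data are consistent with the 1:1:1:1 ratio.

2.066; consistent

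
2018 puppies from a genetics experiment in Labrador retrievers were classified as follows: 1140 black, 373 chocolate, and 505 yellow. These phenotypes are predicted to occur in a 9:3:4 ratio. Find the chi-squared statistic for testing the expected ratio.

0.098

Total ratio parts = 16. Expected numbers out of 2018:
  black: 2018 × 9/16 = 1135.125
  chocolate: 2018 × 3/16 = 378.375
  yellow: 2018 × 4/16 = 504.5
χ² = Σ (O − E)² / E
  black: (1140 − 1135.125)² / 1135.125 = 0.0209
  chocolate: (373 − 378.375)² / 378.375 = 0.0764
  yellow: (505 − 504.5)² / 504.5 = 0.0005
χ² = 0.0209 + 0.0764 + 0.0005 = 0.0978 ≈ 0.098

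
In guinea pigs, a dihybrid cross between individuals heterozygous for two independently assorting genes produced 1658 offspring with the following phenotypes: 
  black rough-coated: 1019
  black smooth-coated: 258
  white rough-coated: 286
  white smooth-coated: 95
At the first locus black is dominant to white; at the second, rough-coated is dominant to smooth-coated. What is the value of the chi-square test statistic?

A dihybrid F₂ with independent assortment and complete dominance at both loci gives a 9:3:3:1 phenotypic ratio.
Total ratio parts = 16. Expected numbers out of 1658:
  black rough-coated: 1658 × 9/16 = 932.625
  black smooth-coated: 1658 × 3/16 = 310.875
  white rough-coated: 1658 × 3/16 = 310.875
  white smooth-coated: 1658 × 1/16 = 103.625
χ² = Σ (O − E)² / E
  black rough-coated: (1019 − 932.625)² / 932.625 = 7.9996
  black smooth-coated: (258 − 310.875)² / 310.875 = 8.9932
  white rough-coated: (286 − 310.875)² / 310.875 = 1.9904
  white smooth-coated: (95 − 103.625)² / 103.625 = 0.7179
χ² = 7.9996 + 8.9932 + 1.9904 + 0.7179 = 19.7011 ≈ 19.701

19.701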